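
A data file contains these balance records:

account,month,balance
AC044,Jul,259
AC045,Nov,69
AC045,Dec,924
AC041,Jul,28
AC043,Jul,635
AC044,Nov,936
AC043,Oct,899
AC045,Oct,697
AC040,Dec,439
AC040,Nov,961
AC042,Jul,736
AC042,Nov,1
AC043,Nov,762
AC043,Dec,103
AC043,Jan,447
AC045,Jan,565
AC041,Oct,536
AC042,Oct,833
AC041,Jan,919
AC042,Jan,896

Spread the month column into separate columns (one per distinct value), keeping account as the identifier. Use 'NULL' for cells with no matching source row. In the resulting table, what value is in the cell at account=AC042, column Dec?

NULL

No long-format row has account=AC042 and month=Dec, so the cell is NULL.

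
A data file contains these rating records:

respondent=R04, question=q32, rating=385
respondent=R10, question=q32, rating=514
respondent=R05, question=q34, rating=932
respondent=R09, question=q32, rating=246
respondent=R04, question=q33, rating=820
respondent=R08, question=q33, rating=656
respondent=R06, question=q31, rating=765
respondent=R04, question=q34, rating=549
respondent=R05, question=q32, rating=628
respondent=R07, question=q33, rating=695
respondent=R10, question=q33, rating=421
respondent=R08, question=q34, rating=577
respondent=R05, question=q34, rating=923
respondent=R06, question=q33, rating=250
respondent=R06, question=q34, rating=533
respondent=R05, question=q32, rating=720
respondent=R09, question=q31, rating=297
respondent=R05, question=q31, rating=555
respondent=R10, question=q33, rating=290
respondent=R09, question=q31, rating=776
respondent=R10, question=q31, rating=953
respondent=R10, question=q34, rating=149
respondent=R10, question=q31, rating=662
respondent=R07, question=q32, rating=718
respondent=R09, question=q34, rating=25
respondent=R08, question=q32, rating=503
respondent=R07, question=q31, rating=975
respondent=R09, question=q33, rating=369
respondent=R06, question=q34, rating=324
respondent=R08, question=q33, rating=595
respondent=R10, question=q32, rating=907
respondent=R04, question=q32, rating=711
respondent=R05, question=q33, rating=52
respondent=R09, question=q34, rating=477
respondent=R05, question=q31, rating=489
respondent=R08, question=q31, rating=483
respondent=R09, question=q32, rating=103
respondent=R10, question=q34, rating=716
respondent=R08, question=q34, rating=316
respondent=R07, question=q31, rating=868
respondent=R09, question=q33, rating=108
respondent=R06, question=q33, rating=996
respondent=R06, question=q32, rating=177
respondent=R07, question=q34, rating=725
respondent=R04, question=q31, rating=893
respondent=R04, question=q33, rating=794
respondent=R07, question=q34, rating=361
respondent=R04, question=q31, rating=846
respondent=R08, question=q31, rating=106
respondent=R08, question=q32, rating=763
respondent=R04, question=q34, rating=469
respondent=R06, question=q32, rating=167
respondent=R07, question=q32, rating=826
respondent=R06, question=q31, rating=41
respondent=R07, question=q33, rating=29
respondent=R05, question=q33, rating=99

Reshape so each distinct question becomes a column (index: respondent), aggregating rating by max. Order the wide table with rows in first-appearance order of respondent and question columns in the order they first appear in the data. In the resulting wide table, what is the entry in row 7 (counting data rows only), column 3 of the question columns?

With rows in first-appearance order of respondent, row 7 is respondent=R07. question columns in first-appearance order: q32, q34, q33, q31; column 3 is q33.
Long rows with respondent=R07, question=q33: max(695, 29) = 695.

695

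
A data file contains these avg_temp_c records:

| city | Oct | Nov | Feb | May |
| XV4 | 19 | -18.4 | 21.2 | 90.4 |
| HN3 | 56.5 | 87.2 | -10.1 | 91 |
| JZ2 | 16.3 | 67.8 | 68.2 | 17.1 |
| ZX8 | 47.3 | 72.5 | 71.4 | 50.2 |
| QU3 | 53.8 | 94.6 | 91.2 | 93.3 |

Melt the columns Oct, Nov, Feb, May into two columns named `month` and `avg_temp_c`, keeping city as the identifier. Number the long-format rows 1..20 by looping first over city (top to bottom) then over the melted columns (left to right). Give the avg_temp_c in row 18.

20 rows total (5 × 4). Row 18: index ⌊(18-1)/4⌋ = 4 into city → QU3; (18-1) mod 4 = 1 into the melted columns → Nov.
So row 18 is (QU3, Nov, 94.6); avg_temp_c = 94.6.

94.6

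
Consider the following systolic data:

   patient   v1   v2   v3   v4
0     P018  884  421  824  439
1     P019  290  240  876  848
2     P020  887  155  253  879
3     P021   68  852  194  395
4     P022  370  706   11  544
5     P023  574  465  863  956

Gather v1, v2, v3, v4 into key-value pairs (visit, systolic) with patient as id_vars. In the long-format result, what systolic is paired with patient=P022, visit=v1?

370

Unpivoting turns each (patient, wide-column) pair into one long row.
The wide cell at row P022, column v1 holds 370, so the long row (P022, v1) has systolic=370.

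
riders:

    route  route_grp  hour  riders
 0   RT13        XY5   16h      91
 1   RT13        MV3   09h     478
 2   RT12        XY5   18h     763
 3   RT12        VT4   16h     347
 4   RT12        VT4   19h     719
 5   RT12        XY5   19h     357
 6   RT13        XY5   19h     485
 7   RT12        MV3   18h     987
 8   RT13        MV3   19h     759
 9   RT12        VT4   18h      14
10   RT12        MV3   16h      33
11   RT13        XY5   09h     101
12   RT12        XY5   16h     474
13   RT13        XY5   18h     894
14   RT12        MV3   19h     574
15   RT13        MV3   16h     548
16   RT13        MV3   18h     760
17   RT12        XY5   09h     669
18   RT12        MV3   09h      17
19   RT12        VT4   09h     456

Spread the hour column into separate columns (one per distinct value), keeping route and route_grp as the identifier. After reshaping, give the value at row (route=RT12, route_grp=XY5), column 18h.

763

Wide layout: rows indexed by route and route_grp, columns are the 4 distinct hour values (16h, 09h, 18h, 19h).
Cell (route=RT12, route_grp=XY5, hour=18h) draws from the long row where route=RT12, route_grp=XY5 and hour=18h, which has riders=763.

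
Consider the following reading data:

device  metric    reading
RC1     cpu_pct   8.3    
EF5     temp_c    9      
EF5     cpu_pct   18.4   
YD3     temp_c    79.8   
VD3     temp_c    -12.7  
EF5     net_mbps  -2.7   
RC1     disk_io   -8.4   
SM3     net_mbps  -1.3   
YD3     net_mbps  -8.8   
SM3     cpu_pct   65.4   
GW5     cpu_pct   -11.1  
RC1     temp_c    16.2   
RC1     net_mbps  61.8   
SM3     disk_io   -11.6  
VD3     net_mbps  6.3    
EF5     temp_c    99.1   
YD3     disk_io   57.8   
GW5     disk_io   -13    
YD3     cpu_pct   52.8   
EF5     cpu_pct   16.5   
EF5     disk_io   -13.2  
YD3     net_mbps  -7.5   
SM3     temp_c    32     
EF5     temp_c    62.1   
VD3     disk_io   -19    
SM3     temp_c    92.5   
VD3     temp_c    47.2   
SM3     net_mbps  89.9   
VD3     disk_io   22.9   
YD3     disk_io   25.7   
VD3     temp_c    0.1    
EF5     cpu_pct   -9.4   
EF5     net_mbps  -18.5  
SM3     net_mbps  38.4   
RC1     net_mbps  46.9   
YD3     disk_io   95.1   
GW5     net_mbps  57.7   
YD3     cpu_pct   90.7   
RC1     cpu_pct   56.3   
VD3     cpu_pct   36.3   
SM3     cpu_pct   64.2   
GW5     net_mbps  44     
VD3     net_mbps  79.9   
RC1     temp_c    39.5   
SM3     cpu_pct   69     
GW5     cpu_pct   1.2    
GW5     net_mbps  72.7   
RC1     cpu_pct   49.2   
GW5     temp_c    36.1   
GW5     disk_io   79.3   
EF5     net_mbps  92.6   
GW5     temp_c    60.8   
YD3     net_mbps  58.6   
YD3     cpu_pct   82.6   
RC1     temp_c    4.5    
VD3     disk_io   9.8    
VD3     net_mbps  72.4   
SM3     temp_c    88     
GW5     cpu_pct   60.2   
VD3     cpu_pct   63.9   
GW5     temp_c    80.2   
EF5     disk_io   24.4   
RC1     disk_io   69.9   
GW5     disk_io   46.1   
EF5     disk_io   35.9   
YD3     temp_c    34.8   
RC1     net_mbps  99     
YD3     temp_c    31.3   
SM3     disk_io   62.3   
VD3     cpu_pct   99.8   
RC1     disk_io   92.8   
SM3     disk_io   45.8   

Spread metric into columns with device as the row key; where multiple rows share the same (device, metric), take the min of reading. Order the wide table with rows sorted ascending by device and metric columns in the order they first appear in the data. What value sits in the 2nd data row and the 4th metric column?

-13

With rows sorted ascending by device, row 2 is device=GW5. metric columns in first-appearance order: cpu_pct, temp_c, net_mbps, disk_io; column 4 is disk_io.
Long rows with device=GW5, metric=disk_io: min(-13, 79.3, 46.1) = -13.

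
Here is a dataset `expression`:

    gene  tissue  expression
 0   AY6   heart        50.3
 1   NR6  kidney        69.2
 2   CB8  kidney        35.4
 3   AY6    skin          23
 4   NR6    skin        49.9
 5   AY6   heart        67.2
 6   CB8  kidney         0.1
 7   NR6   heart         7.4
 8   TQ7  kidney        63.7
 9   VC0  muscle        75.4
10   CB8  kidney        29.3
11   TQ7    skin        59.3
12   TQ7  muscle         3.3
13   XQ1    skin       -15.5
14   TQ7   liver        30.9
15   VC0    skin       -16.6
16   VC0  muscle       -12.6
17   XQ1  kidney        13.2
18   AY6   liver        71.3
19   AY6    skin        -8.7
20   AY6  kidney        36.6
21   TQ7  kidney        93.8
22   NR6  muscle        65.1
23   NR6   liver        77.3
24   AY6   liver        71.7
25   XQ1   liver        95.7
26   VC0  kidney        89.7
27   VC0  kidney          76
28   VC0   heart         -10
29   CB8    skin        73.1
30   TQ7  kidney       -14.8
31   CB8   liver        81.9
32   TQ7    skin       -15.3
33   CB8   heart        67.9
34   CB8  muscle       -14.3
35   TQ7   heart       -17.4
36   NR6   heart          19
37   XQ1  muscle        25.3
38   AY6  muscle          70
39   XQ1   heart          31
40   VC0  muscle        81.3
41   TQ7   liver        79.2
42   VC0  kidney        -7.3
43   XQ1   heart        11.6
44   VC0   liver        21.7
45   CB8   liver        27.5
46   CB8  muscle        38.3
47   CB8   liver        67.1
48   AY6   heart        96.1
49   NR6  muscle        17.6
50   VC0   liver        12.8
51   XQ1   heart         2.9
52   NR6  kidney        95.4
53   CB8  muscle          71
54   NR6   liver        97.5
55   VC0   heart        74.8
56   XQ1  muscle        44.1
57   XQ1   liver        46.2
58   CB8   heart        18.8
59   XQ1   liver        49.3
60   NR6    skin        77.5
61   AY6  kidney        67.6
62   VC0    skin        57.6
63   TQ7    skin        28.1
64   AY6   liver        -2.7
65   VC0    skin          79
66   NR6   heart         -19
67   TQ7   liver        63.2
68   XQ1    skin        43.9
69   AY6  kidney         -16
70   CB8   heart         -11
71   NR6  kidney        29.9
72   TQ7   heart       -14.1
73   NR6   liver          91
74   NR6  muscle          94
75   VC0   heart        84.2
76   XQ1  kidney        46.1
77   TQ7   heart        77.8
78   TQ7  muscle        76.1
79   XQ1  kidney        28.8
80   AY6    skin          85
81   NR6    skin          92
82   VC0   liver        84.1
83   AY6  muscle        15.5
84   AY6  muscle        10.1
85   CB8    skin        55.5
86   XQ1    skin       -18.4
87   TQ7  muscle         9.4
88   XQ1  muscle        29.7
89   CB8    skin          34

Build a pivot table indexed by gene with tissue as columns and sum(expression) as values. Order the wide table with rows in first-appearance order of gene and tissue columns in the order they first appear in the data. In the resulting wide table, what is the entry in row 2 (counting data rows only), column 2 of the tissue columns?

With rows in first-appearance order of gene, row 2 is gene=NR6. tissue columns in first-appearance order: heart, kidney, skin, muscle, liver; column 2 is kidney.
Long rows with gene=NR6, tissue=kidney: 69.2 + 95.4 + 29.9 = 194.5.

194.5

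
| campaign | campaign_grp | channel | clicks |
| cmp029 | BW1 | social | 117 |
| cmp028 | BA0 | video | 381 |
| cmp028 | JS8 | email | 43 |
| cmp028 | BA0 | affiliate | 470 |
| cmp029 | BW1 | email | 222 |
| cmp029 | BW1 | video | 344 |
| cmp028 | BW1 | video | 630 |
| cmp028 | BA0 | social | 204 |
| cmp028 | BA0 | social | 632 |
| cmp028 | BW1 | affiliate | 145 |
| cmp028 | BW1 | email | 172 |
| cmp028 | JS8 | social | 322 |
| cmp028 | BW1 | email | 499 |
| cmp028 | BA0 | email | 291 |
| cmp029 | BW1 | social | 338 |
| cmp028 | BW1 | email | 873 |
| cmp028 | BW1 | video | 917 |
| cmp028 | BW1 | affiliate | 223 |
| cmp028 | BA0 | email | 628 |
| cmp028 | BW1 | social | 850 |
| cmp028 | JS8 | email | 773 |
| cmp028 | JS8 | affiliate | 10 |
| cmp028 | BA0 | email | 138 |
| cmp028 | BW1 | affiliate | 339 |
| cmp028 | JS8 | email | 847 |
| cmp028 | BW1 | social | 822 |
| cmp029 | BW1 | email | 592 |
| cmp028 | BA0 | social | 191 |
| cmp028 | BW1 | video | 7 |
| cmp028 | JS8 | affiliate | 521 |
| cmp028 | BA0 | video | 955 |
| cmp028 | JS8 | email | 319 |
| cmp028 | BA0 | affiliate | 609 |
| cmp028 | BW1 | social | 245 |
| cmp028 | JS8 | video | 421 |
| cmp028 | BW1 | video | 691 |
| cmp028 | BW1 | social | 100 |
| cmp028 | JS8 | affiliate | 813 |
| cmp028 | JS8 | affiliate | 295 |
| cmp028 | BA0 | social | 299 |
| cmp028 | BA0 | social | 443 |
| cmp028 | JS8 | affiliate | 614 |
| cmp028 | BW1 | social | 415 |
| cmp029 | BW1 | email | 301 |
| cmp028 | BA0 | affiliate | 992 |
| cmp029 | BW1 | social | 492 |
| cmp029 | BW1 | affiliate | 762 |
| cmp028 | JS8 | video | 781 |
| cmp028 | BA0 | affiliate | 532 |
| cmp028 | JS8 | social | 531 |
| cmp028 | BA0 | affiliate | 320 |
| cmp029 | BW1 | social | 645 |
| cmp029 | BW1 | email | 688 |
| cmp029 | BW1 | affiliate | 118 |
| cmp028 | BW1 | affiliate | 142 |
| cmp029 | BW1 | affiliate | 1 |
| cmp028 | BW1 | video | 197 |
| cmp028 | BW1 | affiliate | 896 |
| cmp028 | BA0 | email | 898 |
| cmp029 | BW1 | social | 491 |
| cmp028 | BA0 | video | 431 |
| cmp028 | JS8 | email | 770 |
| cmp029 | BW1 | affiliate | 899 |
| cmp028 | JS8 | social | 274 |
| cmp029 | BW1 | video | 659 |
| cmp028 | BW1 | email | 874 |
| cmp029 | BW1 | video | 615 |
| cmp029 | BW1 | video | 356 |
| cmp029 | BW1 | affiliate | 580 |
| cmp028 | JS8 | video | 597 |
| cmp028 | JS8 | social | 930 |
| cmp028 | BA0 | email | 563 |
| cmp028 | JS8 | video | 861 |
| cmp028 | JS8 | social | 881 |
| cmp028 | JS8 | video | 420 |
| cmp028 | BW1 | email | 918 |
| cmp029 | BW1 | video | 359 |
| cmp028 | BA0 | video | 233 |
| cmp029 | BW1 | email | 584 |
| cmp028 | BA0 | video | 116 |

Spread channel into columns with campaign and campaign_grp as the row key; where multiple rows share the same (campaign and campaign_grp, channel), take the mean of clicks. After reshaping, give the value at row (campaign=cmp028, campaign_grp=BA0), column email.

503.60

Rows with campaign=cmp028, campaign_grp=BA0 and channel=email: clicks values are 291, 628, 138, 898, 563.
(291 + 628 + 138 + 898 + 563) / 5 = 503.60.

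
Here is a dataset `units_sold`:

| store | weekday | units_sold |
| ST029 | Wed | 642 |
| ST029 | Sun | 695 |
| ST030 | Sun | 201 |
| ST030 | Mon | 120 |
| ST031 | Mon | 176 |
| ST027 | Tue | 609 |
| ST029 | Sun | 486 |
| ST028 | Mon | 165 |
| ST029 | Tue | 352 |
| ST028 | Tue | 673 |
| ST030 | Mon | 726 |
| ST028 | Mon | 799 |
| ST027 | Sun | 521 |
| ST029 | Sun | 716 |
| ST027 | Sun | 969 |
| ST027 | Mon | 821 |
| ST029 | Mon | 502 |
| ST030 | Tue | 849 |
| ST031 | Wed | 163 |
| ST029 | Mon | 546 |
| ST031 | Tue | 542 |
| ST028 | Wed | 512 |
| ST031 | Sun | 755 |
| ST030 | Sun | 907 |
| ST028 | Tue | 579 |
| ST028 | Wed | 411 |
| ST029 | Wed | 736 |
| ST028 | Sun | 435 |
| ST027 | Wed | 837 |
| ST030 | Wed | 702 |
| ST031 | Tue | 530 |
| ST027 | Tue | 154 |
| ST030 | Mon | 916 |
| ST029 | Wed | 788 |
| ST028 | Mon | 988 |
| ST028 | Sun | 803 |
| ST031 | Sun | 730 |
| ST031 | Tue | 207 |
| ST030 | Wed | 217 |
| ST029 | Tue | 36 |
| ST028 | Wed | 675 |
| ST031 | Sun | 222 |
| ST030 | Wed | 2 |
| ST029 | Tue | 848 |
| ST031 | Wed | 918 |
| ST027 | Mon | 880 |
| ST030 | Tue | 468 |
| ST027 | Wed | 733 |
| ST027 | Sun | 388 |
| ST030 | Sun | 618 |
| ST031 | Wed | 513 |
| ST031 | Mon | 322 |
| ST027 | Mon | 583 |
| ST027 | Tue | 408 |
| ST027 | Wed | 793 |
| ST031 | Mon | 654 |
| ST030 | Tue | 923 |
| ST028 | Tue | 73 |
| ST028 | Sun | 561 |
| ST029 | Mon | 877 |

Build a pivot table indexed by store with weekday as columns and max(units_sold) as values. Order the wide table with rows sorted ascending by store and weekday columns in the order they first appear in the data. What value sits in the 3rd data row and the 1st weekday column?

788

With rows sorted ascending by store, row 3 is store=ST029. weekday columns in first-appearance order: Wed, Sun, Mon, Tue; column 1 is Wed.
Long rows with store=ST029, weekday=Wed: max(642, 736, 788) = 788.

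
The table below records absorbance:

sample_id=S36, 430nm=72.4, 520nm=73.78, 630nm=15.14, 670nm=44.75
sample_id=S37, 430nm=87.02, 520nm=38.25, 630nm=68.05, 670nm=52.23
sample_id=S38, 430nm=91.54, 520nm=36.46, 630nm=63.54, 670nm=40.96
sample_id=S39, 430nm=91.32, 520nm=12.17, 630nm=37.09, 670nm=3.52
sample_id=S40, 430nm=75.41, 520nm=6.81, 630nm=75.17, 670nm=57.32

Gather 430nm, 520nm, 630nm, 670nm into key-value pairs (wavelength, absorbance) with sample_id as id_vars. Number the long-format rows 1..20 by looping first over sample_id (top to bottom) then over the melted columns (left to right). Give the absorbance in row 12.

40.96

20 rows total (5 × 4). Row 12: index ⌊(12-1)/4⌋ = 2 into sample_id → S38; (12-1) mod 4 = 3 into the melted columns → 670nm.
So row 12 is (S38, 670nm, 40.96); absorbance = 40.96.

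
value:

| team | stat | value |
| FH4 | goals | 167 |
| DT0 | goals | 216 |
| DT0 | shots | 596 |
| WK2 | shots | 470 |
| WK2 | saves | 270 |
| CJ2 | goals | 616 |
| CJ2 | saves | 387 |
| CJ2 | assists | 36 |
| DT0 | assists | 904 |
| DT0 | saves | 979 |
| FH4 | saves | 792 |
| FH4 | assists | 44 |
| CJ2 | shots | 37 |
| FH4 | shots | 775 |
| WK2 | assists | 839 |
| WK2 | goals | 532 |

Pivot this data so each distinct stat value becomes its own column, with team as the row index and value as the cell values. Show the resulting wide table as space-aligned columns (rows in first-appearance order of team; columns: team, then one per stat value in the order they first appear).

team  goals  shots  saves  assists
FH4   167    775    792    44     
DT0   216    596    979    904    
WK2   532    470    270    839    
CJ2   616    37     387    36     

Columns: team plus the 4 distinct stat values (goals, shots, saves, assists).
For example, row FH4 column goals takes value=167 from the long row (FH4, goals).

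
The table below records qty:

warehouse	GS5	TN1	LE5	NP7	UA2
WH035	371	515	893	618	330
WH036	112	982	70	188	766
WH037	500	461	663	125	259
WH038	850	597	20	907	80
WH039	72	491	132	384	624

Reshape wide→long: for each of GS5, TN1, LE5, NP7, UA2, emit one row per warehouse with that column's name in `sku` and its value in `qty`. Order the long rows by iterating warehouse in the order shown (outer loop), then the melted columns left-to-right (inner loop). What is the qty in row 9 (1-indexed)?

188

25 rows total (5 × 5). Row 9: index ⌊(9-1)/5⌋ = 1 into warehouse → WH036; (9-1) mod 5 = 3 into the melted columns → NP7.
So row 9 is (WH036, NP7, 188); qty = 188.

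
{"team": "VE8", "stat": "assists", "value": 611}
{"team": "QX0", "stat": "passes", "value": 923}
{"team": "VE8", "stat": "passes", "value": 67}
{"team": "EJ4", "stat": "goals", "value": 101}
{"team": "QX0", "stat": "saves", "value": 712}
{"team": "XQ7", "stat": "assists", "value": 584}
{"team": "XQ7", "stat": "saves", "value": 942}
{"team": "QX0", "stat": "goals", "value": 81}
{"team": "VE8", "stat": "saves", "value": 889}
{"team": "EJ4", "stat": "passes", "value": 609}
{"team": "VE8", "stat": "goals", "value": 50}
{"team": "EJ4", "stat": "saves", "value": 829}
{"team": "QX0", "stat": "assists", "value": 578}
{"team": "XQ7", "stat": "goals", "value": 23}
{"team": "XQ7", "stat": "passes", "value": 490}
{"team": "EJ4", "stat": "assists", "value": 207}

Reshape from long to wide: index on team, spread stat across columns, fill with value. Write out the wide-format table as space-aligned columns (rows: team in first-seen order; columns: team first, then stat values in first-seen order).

team  assists  passes  goals  saves
VE8   611      67      50     889  
QX0   578      923     81     712  
EJ4   207      609     101    829  
XQ7   584      490     23     942  

Columns: team plus the 4 distinct stat values (assists, passes, goals, saves).
For example, row VE8 column assists takes value=611 from the long row (VE8, assists).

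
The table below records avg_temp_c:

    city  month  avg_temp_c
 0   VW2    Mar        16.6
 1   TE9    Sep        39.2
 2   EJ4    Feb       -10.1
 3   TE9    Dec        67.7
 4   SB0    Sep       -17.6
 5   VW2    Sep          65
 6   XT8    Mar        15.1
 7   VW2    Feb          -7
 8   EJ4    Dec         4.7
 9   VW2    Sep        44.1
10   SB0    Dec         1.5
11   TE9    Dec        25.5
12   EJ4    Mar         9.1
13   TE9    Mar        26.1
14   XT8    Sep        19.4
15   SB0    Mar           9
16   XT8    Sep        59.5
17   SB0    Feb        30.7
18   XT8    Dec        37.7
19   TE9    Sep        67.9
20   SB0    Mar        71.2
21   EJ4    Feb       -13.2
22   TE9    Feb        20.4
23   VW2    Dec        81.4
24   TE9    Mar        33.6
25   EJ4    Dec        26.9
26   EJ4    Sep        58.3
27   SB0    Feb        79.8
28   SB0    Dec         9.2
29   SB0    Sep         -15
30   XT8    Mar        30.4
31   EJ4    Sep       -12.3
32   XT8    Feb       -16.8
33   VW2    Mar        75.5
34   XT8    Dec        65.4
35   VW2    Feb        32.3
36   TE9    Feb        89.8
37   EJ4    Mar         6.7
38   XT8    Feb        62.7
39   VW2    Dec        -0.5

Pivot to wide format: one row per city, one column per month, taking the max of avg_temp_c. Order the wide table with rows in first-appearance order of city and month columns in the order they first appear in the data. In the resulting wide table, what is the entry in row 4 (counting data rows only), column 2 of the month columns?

With rows in first-appearance order of city, row 4 is city=SB0. month columns in first-appearance order: Mar, Sep, Feb, Dec; column 2 is Sep.
Long rows with city=SB0, month=Sep: max(-17.6, -15) = -15.

-15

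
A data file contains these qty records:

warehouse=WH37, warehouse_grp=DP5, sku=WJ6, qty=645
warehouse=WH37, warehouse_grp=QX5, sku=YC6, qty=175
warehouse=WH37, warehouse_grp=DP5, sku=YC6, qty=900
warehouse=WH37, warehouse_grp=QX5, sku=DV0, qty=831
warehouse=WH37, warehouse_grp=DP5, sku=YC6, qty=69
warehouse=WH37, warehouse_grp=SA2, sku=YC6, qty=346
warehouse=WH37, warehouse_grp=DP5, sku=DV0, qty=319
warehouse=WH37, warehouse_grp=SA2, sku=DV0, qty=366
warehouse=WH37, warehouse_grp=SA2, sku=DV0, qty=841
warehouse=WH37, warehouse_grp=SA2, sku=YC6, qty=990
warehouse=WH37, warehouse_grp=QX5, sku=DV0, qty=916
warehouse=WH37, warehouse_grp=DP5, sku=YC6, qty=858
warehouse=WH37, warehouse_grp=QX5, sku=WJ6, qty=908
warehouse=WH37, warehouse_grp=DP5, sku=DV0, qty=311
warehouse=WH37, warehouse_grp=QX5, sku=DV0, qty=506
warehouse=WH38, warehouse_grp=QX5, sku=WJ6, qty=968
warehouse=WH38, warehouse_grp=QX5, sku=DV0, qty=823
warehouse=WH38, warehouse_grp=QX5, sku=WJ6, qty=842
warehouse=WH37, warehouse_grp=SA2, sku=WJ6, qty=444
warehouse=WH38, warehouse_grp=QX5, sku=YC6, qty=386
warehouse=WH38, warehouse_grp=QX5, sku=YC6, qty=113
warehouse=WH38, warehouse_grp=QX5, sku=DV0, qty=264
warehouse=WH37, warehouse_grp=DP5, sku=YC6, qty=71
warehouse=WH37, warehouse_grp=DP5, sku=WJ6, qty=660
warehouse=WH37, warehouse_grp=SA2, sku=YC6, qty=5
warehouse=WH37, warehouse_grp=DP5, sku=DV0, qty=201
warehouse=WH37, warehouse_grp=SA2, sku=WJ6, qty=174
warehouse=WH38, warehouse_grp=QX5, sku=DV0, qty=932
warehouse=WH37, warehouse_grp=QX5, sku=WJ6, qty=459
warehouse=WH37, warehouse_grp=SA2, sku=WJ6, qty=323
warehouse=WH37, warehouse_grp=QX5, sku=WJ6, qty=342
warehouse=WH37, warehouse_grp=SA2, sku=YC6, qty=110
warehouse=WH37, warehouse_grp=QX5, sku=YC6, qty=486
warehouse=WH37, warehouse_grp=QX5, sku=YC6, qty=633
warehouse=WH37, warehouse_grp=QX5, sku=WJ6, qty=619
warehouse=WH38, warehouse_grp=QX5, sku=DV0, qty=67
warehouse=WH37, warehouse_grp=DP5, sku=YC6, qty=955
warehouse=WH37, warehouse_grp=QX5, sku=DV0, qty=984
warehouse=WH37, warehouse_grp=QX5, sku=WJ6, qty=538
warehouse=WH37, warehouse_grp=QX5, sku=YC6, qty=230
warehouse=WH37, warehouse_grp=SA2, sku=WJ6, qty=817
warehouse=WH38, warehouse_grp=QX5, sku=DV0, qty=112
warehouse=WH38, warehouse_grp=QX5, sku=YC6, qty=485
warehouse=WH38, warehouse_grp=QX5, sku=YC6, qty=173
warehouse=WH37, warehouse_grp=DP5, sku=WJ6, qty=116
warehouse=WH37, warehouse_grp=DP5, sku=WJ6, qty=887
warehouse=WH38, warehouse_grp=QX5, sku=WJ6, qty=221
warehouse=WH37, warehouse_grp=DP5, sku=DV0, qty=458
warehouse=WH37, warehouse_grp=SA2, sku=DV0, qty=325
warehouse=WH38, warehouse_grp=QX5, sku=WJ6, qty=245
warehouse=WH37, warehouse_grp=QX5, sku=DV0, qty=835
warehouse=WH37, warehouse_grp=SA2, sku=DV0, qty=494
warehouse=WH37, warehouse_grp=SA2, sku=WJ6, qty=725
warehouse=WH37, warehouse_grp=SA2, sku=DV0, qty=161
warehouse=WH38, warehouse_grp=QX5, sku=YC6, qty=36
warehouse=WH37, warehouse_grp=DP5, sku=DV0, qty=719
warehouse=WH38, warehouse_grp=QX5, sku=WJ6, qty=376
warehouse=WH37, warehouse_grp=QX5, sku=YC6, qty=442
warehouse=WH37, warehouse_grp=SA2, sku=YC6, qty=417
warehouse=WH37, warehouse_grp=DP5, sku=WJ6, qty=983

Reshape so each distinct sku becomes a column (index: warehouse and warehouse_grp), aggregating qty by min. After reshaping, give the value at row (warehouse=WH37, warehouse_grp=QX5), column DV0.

506

Rows with warehouse=WH37, warehouse_grp=QX5 and sku=DV0: qty values are 831, 916, 506, 984, 835.
min(831, 916, 506, 984, 835) = 506.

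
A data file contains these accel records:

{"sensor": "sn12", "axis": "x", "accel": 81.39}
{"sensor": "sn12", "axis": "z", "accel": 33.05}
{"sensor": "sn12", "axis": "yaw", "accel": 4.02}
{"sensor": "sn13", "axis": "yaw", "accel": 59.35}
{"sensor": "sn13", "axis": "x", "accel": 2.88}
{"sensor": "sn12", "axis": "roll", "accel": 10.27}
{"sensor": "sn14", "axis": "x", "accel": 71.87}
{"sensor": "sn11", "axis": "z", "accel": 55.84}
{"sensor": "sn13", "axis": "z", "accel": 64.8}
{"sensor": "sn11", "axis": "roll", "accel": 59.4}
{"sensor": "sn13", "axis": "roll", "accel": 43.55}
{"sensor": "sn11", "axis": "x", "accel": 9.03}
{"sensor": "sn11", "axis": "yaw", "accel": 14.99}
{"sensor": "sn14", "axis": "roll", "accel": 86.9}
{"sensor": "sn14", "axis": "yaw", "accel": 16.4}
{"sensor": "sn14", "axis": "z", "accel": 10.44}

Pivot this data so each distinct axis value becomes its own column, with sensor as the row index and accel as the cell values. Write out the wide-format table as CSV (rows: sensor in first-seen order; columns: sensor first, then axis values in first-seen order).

sensor,x,z,yaw,roll
sn12,81.39,33.05,4.02,10.27
sn13,2.88,64.8,59.35,43.55
sn14,71.87,10.44,16.4,86.9
sn11,9.03,55.84,14.99,59.4

Columns: sensor plus the 4 distinct axis values (x, z, yaw, roll).
For example, row sn12 column x takes accel=81.39 from the long row (sn12, x).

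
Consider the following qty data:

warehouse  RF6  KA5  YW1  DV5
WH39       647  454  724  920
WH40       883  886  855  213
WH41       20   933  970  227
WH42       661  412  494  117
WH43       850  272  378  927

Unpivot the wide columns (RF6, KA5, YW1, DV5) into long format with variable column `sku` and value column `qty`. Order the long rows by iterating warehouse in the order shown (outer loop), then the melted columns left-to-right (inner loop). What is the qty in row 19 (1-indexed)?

20 rows total (5 × 4). Row 19: index ⌊(19-1)/4⌋ = 4 into warehouse → WH43; (19-1) mod 4 = 2 into the melted columns → YW1.
So row 19 is (WH43, YW1, 378); qty = 378.

378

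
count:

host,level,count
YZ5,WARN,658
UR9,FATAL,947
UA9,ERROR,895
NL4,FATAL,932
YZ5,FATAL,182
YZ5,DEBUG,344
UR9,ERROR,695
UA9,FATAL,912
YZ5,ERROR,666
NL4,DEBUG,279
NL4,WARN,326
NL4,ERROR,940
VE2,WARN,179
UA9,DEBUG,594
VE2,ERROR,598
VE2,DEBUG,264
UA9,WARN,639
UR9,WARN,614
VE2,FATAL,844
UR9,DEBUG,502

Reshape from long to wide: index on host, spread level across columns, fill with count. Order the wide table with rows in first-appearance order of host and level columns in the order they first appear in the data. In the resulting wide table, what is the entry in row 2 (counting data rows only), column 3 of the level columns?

With rows in first-appearance order of host, row 2 is host=UR9. level columns in first-appearance order: WARN, FATAL, ERROR, DEBUG; column 3 is ERROR.
Long rows with host=UR9, level=ERROR: count = 695.

695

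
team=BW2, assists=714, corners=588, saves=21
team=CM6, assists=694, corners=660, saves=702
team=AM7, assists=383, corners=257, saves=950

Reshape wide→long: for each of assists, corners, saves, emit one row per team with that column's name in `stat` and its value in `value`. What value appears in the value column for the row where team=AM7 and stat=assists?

383

Unpivoting turns each (team, wide-column) pair into one long row.
The wide cell at row AM7, column assists holds 383, so the long row (AM7, assists) has value=383.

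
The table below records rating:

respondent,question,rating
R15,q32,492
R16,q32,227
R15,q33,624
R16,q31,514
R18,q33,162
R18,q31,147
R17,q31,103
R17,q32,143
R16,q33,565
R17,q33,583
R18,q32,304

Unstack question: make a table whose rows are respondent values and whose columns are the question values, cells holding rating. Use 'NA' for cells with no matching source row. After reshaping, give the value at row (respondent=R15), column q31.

No long-format row has respondent=R15 and question=q31, so the cell is NA.

NA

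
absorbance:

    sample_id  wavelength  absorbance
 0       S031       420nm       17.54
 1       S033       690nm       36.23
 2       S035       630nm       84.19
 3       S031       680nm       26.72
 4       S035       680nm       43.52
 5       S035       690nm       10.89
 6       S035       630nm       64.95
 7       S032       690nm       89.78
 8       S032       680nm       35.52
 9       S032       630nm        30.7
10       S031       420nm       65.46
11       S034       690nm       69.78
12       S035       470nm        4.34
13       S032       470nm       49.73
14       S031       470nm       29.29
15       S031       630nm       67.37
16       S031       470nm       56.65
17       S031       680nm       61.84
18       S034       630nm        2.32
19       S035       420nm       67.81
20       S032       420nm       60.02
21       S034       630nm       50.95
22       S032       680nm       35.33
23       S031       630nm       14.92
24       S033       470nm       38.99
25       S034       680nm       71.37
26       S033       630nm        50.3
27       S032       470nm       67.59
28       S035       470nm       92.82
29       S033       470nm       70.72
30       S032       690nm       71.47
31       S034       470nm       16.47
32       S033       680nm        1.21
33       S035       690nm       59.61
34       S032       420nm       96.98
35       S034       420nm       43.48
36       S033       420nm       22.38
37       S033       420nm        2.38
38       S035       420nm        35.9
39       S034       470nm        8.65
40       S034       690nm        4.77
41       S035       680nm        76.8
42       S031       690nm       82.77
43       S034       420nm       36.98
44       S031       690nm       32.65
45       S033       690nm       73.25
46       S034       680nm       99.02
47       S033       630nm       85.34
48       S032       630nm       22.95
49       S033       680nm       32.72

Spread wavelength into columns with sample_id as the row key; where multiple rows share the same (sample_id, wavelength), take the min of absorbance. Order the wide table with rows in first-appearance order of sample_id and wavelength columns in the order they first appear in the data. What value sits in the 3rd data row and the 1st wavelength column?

35.9

With rows in first-appearance order of sample_id, row 3 is sample_id=S035. wavelength columns in first-appearance order: 420nm, 690nm, 630nm, 680nm, 470nm; column 1 is 420nm.
Long rows with sample_id=S035, wavelength=420nm: min(67.81, 35.9) = 35.9.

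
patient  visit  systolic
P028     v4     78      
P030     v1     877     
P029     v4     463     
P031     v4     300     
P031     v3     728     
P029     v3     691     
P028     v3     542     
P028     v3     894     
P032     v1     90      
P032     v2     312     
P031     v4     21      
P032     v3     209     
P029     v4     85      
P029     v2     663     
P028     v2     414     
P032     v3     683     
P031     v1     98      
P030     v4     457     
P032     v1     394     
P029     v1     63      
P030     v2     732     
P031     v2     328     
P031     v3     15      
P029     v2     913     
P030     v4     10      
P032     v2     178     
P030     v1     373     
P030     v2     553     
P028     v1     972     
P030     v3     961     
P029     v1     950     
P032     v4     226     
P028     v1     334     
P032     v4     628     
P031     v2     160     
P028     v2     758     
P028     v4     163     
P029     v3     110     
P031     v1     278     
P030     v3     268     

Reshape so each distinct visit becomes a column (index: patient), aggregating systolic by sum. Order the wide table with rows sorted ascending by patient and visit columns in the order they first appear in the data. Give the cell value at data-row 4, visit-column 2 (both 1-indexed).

With rows sorted ascending by patient, row 4 is patient=P031. visit columns in first-appearance order: v4, v1, v3, v2; column 2 is v1.
Long rows with patient=P031, visit=v1: 98 + 278 = 376.

376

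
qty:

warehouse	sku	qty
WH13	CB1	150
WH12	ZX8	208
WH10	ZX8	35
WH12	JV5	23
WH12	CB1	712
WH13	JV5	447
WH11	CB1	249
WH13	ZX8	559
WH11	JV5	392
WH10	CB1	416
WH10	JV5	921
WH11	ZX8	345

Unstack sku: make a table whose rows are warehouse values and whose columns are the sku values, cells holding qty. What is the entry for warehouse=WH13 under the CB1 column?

150

Wide layout: rows indexed by warehouse, columns are the 3 distinct sku values (CB1, ZX8, JV5).
Cell (warehouse=WH13, sku=CB1) draws from the long row where warehouse=WH13 and sku=CB1, which has qty=150.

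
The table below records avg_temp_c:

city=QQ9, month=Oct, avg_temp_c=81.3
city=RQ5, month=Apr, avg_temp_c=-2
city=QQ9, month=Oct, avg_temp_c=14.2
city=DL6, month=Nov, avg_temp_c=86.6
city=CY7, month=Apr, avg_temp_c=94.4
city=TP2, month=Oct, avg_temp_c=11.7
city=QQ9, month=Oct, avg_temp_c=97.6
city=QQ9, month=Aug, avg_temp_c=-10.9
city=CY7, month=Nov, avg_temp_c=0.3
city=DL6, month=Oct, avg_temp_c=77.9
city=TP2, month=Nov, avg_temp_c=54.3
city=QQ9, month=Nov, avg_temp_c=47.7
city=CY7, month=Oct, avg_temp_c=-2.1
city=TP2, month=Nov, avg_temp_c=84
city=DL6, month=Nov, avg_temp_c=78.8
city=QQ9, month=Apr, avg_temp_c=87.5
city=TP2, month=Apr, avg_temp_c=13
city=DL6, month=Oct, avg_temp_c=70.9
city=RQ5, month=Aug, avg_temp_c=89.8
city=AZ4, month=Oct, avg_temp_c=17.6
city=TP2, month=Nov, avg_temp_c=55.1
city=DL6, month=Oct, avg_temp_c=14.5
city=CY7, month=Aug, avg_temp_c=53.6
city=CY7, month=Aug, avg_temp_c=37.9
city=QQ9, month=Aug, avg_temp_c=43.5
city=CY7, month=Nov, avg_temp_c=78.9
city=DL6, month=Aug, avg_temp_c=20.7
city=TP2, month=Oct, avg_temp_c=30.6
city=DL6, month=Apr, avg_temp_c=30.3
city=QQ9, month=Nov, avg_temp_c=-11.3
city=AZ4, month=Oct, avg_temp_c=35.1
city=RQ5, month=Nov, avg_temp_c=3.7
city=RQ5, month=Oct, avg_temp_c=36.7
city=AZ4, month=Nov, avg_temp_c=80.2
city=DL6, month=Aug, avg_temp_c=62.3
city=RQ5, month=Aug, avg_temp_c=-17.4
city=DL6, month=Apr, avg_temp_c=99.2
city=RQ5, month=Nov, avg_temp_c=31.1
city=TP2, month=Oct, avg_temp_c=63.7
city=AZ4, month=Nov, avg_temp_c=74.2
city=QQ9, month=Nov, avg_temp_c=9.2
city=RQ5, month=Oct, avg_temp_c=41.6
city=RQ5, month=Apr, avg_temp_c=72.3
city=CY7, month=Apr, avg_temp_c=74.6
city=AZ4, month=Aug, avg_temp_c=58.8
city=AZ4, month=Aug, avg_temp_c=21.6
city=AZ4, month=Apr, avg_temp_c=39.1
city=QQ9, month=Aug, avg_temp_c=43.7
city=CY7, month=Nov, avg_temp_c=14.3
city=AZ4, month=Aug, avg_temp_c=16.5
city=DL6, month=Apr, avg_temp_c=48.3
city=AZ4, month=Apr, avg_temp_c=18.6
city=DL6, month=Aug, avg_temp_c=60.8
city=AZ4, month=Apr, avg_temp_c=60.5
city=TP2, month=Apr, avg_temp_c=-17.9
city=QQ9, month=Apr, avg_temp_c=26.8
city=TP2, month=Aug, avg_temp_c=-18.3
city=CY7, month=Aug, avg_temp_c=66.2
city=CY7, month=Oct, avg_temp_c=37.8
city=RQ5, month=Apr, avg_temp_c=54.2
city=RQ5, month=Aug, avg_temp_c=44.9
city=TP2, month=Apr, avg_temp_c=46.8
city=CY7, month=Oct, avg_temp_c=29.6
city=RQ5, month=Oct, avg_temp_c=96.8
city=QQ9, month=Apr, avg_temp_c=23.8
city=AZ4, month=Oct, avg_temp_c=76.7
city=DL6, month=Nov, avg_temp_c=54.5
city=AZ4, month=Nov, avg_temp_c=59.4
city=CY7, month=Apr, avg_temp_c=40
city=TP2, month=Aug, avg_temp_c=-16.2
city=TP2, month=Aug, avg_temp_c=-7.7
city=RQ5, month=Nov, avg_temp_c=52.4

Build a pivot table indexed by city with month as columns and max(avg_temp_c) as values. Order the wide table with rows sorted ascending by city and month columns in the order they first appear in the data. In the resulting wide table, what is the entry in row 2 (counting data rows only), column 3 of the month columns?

78.9

With rows sorted ascending by city, row 2 is city=CY7. month columns in first-appearance order: Oct, Apr, Nov, Aug; column 3 is Nov.
Long rows with city=CY7, month=Nov: max(0.3, 78.9, 14.3) = 78.9.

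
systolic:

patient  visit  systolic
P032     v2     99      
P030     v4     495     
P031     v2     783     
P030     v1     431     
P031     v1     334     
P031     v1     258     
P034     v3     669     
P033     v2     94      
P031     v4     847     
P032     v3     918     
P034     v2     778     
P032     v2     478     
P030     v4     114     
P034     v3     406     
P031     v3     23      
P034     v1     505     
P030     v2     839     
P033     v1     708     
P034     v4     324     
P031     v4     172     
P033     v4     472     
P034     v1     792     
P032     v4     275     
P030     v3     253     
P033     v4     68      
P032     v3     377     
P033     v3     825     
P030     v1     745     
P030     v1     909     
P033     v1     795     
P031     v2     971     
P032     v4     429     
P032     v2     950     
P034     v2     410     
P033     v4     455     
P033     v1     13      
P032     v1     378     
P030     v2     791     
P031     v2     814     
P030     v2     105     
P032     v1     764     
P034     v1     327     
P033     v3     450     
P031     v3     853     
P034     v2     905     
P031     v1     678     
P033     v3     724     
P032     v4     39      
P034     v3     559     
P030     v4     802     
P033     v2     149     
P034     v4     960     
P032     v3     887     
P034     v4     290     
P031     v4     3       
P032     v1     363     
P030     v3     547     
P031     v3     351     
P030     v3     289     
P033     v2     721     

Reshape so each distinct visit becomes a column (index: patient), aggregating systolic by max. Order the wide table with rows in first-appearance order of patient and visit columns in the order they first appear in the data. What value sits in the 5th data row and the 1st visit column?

With rows in first-appearance order of patient, row 5 is patient=P033. visit columns in first-appearance order: v2, v4, v1, v3; column 1 is v2.
Long rows with patient=P033, visit=v2: max(94, 149, 721) = 721.

721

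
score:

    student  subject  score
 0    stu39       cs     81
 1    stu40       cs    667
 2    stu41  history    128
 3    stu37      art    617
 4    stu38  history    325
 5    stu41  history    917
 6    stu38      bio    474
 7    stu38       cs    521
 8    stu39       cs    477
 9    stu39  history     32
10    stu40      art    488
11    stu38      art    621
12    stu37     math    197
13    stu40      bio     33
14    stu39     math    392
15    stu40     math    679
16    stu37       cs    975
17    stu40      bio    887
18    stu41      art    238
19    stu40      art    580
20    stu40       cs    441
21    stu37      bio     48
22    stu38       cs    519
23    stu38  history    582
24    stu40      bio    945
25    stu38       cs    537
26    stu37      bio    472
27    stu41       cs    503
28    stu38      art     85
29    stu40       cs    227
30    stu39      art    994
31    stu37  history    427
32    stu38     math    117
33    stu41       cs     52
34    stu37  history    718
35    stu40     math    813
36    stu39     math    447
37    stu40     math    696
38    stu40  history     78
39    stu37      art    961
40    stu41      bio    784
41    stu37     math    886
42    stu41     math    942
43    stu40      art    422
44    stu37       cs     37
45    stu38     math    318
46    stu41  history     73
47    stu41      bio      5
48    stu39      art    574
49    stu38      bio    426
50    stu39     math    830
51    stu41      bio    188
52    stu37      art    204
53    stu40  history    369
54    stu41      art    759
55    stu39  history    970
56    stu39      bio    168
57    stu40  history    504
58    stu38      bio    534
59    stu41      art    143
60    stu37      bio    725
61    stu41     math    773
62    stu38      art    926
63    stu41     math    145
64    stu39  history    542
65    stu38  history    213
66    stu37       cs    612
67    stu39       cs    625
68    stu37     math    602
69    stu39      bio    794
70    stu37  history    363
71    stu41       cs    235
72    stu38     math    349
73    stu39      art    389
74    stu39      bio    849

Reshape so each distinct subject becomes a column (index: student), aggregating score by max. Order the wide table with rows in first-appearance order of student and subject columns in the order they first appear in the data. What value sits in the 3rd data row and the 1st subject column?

With rows in first-appearance order of student, row 3 is student=stu41. subject columns in first-appearance order: cs, history, art, bio, math; column 1 is cs.
Long rows with student=stu41, subject=cs: max(503, 52, 235) = 503.

503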